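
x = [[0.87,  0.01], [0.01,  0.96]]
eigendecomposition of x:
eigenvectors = [[-0.99,  -0.11], [0.11,  -0.99]]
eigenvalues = [0.87, 0.96]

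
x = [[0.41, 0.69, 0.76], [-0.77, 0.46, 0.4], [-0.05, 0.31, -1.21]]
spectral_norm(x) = 1.51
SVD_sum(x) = [[0.03, 0.2, 0.88], [0.01, 0.10, 0.46], [-0.03, -0.24, -1.09]] + [[-0.00, 0.0, -0.00], [-0.67, 0.51, -0.09], [-0.28, 0.21, -0.04]] + [[0.39,0.49,-0.12], [-0.12,-0.15,0.04], [0.27,0.34,-0.08]]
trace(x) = -0.34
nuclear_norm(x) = 3.22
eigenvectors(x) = [[(-0.72+0j), (-0.72-0j), -0.27+0.00j], [(-0.04-0.69j), (-0.04+0.69j), (-0.32+0j)], [(-0.04-0.11j), -0.04+0.11j, 0.91+0.00j]]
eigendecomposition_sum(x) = [[0.21+0.40j,(0.37-0.26j),0.20+0.03j], [-0.38+0.22j,(0.26+0.35j),-0.02+0.19j], [(-0.05+0.05j),(0.06+0.04j),0.01+0.03j]] + [[(0.21-0.4j),0.37+0.26j,0.20-0.03j],[-0.38-0.22j,(0.26-0.35j),(-0.02-0.19j)],[-0.05-0.05j,(0.06-0.04j),0.01-0.03j]] + [[-0.02+0.00j, (-0.06-0j), 0.37-0.00j], [(-0.02+0j), -0.07-0.00j, (0.44-0j)], [0.05-0.00j, (0.19+0j), (-1.22+0j)]]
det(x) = -1.10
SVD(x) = [[-0.60, -0.01, 0.8], [-0.31, -0.92, -0.24], [0.74, -0.39, 0.55]] @ diag([1.5091065297290405, 0.9153825817661718, 0.7960353075889729]) @ [[-0.03,-0.22,-0.98],[0.79,-0.6,0.11],[0.61,0.77,-0.19]]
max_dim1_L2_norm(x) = 1.25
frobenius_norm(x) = 1.94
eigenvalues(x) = [(0.48+0.78j), (0.48-0.78j), (-1.31+0j)]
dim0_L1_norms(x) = [1.23, 1.46, 2.37]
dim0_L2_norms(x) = [0.87, 0.89, 1.48]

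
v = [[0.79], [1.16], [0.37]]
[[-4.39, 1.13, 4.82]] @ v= [[-0.37]]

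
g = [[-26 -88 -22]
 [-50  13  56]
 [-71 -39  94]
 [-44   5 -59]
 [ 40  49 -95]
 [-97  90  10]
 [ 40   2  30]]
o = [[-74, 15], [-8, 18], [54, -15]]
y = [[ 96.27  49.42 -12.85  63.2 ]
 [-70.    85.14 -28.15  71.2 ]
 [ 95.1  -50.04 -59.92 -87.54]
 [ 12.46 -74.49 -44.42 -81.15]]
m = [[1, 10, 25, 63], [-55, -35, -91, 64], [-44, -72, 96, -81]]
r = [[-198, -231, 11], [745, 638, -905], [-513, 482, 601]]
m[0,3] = 63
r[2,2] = 601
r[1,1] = 638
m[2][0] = -44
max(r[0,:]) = 11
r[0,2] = 11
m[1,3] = 64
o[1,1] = 18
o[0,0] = -74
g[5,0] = -97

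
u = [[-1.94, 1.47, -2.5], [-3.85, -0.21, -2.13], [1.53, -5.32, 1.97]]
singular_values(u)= [7.01, 4.03, 0.81]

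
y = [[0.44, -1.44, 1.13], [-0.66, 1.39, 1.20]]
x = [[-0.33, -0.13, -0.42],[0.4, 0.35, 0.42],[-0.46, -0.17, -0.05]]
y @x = [[-1.24,-0.75,-0.85], [0.22,0.37,0.80]]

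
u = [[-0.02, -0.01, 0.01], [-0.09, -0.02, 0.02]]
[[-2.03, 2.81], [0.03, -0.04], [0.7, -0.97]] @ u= [[-0.21, -0.04, 0.04], [0.0, 0.0, -0.0], [0.07, 0.01, -0.01]]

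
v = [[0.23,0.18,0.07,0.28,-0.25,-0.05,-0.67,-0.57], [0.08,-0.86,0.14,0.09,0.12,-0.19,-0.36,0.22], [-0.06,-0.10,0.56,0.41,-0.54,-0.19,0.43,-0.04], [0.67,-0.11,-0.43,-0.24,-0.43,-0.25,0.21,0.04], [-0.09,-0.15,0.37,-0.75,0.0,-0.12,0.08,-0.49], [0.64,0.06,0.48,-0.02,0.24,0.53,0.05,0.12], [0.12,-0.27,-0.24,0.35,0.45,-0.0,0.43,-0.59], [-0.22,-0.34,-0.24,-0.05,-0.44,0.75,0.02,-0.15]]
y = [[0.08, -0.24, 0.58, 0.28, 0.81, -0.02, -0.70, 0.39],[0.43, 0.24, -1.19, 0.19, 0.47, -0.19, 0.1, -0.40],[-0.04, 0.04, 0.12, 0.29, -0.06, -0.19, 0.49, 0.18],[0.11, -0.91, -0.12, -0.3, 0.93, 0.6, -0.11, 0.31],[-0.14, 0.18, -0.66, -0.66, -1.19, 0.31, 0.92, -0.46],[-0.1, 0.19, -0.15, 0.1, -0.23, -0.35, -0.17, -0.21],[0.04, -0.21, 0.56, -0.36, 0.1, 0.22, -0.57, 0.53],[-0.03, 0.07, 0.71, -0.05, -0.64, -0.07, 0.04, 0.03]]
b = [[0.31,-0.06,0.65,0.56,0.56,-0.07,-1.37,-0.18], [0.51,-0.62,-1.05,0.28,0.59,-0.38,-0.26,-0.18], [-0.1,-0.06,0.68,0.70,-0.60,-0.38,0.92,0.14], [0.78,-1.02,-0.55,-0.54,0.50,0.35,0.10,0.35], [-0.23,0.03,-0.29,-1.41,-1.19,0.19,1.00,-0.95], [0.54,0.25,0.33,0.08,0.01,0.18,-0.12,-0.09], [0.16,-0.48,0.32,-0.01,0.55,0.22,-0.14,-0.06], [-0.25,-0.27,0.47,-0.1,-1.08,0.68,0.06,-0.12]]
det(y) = -0.00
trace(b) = -1.44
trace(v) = 0.50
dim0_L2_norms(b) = [1.19, 1.34, 1.68, 1.78, 2.04, 1.0, 1.96, 1.07]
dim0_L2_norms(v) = [1.0, 1.0, 1.0, 1.0, 1.0, 1.0, 1.0, 1.0]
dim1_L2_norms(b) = [1.75, 1.55, 1.53, 1.66, 2.34, 0.72, 0.86, 1.42]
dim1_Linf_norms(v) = [0.67, 0.86, 0.56, 0.67, 0.75, 0.64, 0.59, 0.75]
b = y + v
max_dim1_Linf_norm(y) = 1.19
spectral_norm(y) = 2.55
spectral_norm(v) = 1.01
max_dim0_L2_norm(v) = 1.0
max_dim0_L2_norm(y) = 1.91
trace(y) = -1.94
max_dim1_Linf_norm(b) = 1.41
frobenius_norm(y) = 3.53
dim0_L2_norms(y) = [0.49, 1.03, 1.75, 0.93, 1.91, 0.84, 1.4, 0.99]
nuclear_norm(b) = 10.43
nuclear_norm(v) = 8.01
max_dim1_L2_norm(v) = 1.0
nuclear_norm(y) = 7.27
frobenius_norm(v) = 2.83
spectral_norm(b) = 2.96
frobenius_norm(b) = 4.40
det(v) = -1.01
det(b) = 1.25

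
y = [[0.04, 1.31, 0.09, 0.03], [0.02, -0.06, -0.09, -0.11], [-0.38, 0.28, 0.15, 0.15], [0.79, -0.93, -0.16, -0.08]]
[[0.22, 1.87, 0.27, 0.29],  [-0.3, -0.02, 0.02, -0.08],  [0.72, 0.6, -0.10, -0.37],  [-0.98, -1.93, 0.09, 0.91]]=y @ [[-0.76, -0.81, 0.25, 1.46], [0.07, 1.49, 0.27, 0.12], [1.25, -0.34, -1.33, 0.64], [1.49, -0.48, 0.81, 0.4]]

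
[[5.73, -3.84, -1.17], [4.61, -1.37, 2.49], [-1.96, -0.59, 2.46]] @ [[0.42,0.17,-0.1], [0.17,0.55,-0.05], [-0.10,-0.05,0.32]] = [[1.87, -1.08, -0.76], [1.45, -0.09, 0.4], [-1.17, -0.78, 1.01]]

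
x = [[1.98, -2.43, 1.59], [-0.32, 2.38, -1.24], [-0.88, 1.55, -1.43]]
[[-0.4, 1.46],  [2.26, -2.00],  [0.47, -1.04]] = x @ [[1.06, -0.34], [1.33, -0.91], [0.46, -0.05]]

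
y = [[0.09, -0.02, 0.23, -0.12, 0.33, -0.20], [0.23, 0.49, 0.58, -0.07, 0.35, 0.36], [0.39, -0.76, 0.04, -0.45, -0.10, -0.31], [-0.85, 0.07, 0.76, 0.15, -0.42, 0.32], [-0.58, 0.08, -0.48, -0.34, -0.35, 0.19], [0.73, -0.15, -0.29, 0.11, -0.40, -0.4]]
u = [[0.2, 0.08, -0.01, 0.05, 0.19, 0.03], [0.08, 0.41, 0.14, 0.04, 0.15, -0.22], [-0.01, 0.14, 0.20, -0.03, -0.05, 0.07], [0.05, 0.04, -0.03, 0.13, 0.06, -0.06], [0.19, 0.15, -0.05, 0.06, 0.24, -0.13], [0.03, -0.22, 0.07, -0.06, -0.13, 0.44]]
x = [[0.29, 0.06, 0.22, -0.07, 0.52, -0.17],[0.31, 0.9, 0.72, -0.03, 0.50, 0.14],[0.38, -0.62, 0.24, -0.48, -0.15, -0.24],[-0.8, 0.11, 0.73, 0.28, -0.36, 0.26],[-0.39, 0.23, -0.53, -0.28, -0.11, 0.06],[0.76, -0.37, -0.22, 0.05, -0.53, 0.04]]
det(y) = -0.10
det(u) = -0.00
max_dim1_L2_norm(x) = 1.3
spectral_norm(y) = 1.64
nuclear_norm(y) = 5.04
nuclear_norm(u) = 1.62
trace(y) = 0.02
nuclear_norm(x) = 5.14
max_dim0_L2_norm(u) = 0.52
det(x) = 0.00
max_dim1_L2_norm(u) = 0.52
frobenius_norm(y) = 2.36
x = y + u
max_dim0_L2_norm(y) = 1.34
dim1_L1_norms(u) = [0.56, 1.04, 0.5, 0.37, 0.82, 0.95]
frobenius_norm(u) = 0.93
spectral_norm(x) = 1.61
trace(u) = 1.62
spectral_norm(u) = 0.76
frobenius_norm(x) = 2.47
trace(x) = 1.64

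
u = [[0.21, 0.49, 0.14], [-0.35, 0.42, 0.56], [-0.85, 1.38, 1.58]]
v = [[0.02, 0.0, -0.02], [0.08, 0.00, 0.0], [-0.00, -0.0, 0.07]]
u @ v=[[0.04, 0.0, 0.01], [0.03, 0.0, 0.05], [0.09, 0.0, 0.13]]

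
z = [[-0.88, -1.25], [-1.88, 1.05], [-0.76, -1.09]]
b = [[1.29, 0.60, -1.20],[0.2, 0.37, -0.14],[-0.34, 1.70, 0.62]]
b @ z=[[-1.35,0.33], [-0.77,0.29], [-3.37,1.53]]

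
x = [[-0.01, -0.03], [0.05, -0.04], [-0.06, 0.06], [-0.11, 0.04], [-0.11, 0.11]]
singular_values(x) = [0.22, 0.05]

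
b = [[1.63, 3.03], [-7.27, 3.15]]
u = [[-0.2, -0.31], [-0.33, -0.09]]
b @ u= [[-1.33, -0.78], [0.41, 1.97]]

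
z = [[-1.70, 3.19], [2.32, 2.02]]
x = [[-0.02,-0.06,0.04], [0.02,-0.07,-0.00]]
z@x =[[0.1, -0.12, -0.07], [-0.01, -0.28, 0.09]]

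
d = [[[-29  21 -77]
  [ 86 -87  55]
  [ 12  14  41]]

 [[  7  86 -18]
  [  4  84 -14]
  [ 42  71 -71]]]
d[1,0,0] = 7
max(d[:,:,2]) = 55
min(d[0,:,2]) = -77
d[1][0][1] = 86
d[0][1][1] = -87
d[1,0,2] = -18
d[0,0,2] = -77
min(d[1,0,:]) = -18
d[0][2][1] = 14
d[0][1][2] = 55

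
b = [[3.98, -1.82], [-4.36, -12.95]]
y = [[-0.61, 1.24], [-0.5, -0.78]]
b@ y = [[-1.52, 6.35], [9.13, 4.69]]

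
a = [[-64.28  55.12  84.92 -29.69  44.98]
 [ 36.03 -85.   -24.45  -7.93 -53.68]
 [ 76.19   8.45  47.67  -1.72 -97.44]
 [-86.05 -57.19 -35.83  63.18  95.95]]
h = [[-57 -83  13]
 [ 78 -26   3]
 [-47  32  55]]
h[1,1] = -26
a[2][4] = -97.44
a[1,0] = 36.03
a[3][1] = -57.19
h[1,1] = -26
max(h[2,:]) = 55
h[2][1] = 32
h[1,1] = -26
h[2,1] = 32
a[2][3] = -1.72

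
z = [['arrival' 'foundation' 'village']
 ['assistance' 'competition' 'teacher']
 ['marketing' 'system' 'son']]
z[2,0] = 'marketing'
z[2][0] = 'marketing'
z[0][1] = 'foundation'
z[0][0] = 'arrival'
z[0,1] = 'foundation'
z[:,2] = ['village', 'teacher', 'son']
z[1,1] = 'competition'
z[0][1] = 'foundation'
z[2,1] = 'system'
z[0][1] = 'foundation'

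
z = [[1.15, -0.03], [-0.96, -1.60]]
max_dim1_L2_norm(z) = 1.87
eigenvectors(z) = [[0.94,0.01], [-0.33,1.00]]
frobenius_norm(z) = 2.19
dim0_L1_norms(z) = [2.11, 1.63]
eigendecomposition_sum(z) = [[1.16,-0.01], [-0.4,0.0]] + [[-0.01,-0.02], [-0.56,-1.6]]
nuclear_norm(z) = 2.92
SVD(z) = [[-0.38,0.93],[0.93,0.38]] @ diag([1.9779615888461832, 0.9448110673828295]) @ [[-0.67, -0.74], [0.74, -0.67]]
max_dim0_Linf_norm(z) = 1.6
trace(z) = -0.45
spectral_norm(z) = 1.98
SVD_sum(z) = [[0.50, 0.56], [-1.23, -1.36]] + [[0.65,-0.59], [0.27,-0.24]]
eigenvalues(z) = [1.16, -1.61]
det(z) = -1.87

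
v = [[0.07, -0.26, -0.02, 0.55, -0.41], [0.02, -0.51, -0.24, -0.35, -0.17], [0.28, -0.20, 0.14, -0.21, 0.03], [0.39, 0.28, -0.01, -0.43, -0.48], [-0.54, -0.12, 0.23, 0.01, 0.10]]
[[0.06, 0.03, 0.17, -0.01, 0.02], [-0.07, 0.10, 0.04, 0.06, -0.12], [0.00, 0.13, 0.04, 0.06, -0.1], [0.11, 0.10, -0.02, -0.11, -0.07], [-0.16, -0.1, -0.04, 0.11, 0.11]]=v @[[0.23, 0.25, 0.12, -0.06, -0.22], [0.13, -0.16, -0.17, -0.21, 0.14], [-0.08, 0.08, 0.06, 0.17, 0.05], [0.10, -0.07, 0.15, -0.03, 0.1], [-0.06, -0.03, -0.09, 0.09, -0.04]]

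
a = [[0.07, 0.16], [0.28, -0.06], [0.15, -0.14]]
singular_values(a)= [0.34, 0.2]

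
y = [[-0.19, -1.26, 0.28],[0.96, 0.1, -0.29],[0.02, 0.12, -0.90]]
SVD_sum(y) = [[-0.47,  -0.95,  0.57], [0.23,  0.47,  -0.28], [0.21,  0.42,  -0.25]] + [[0.35, -0.29, -0.19], [0.52, -0.43, -0.29], [0.21, -0.17, -0.12]] + [[-0.07, -0.02, -0.10], [0.21, 0.07, 0.28], [-0.40, -0.12, -0.53]]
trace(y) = -0.99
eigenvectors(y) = [[(-0.75+0j), -0.75-0.00j, (0.05+0j)], [0.09+0.66j, 0.09-0.66j, 0.24+0.00j], [0.04+0.04j, 0.04-0.04j, 0.97+0.00j]]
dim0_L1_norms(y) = [1.17, 1.48, 1.47]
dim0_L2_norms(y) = [0.98, 1.27, 0.99]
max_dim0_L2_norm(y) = 1.27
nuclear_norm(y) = 3.15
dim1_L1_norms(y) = [1.73, 1.35, 1.04]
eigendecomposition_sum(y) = [[-0.09+0.54j, -0.63-0.03j, 0.16-0.02j], [0.49+0.02j, (0.04+0.56j), -0.04-0.14j], [(0.03-0.03j), (0.03+0.03j), (-0.01-0.01j)]] + [[-0.09-0.54j, (-0.63+0.03j), 0.16+0.02j], [0.49-0.02j, 0.04-0.56j, (-0.04+0.14j)], [(0.03+0.03j), (0.03-0.03j), (-0.01+0.01j)]] + [[(-0-0j),0j,(-0.04-0j)], [(-0.01-0j),0.01+0.00j,(-0.22-0j)], [(-0.05-0j),0.05+0.00j,-0.88-0.00j]]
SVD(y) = [[-0.83, -0.53, 0.16], [0.41, -0.79, -0.46], [0.37, -0.32, 0.87]] @ diag([1.4396842527372995, 0.9345820533479936, 0.7723118786993334]) @ [[0.39,0.79,-0.47], [-0.71,0.59,0.39], [-0.59,-0.18,-0.79]]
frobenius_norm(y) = 1.88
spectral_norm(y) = 1.44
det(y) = -1.04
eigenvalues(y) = [(-0.06+1.09j), (-0.06-1.09j), (-0.87+0j)]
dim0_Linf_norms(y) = [0.96, 1.26, 0.9]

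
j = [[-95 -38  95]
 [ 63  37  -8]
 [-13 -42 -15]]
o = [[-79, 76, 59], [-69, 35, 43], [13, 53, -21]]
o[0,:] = [-79, 76, 59]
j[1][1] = 37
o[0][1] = 76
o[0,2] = 59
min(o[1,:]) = -69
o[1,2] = 43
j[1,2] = -8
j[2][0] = -13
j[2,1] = -42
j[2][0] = -13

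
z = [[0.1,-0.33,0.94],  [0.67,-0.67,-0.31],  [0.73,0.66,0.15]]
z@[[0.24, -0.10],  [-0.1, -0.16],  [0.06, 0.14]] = [[0.11, 0.17], [0.21, -0.0], [0.12, -0.16]]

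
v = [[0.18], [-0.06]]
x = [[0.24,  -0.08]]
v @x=[[0.04, -0.01], [-0.01, 0.00]]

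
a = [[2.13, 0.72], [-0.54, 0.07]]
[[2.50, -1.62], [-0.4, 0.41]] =a@[[0.86, -0.76],[0.93, -0.0]]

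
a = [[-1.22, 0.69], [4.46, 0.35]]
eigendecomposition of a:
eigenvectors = [[-0.52, -0.25], [0.85, -0.97]]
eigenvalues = [-2.36, 1.49]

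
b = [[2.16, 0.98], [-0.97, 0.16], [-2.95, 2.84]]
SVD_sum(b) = [[1.04, -0.7],[-0.74, 0.5],[-3.35, 2.25]] + [[1.12, 1.68], [-0.23, -0.34], [0.4, 0.59]]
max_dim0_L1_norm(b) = 6.08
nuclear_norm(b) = 6.49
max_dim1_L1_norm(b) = 5.79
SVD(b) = [[-0.29,-0.93], [0.21,0.19], [0.93,-0.33]] @ diag([4.3144284149337295, 2.1786021785567975]) @ [[-0.83, 0.56], [-0.56, -0.83]]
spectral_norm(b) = 4.31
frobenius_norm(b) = 4.83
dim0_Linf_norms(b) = [2.95, 2.84]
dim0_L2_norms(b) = [3.78, 3.01]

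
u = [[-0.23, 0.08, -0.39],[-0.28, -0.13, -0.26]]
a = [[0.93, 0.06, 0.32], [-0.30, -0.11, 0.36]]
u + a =[[0.70,0.14,-0.07], [-0.58,-0.24,0.10]]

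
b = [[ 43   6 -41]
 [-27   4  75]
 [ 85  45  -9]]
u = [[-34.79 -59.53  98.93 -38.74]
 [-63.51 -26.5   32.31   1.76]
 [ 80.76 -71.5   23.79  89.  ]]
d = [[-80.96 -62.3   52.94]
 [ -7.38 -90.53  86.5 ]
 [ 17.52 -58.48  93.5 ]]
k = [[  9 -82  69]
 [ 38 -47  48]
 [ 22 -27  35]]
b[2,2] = -9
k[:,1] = [-82, -47, -27]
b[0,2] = -41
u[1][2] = 32.31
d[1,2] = 86.5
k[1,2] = 48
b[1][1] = 4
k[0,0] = 9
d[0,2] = 52.94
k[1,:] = [38, -47, 48]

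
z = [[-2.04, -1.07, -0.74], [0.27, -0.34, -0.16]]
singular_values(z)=[2.42, 0.46]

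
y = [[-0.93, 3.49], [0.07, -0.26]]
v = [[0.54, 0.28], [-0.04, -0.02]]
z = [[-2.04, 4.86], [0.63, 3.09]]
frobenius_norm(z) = 6.14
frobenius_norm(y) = 3.62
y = v @ z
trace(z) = 1.05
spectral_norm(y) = 3.62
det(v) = 0.00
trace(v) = 0.52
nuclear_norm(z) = 7.51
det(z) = -9.37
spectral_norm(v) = 0.61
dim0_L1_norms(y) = [1.0, 3.75]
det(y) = -0.00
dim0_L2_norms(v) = [0.54, 0.28]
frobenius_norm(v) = 0.61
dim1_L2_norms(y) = [3.61, 0.27]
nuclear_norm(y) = 3.62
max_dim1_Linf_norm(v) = 0.54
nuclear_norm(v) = 0.61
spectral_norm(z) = 5.94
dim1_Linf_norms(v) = [0.54, 0.04]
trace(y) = -1.19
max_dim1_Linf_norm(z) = 4.86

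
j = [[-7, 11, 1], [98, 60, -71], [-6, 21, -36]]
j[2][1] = 21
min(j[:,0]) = -7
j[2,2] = -36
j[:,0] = [-7, 98, -6]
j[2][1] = 21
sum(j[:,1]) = 92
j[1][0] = 98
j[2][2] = -36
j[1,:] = [98, 60, -71]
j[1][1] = 60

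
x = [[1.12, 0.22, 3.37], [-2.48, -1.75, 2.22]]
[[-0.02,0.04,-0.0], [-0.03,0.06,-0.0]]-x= [[-1.14, -0.18, -3.37], [2.45, 1.81, -2.22]]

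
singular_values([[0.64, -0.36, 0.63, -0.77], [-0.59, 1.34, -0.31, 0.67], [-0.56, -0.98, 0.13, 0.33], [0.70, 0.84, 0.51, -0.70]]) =[1.99, 1.86, 0.42, 0.0]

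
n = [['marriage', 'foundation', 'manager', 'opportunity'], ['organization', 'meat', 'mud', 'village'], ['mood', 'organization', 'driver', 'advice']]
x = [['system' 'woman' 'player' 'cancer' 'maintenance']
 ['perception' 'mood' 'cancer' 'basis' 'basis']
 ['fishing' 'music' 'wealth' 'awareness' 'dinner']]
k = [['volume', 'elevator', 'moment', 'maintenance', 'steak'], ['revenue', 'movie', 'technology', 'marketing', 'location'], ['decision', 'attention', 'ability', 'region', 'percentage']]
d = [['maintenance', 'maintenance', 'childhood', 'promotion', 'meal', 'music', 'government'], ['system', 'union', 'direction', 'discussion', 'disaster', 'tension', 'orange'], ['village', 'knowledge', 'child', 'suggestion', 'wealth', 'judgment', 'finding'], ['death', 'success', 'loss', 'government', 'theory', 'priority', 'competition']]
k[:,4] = ['steak', 'location', 'percentage']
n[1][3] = 'village'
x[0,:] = ['system', 'woman', 'player', 'cancer', 'maintenance']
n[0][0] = 'marriage'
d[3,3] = 'government'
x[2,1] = 'music'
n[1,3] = 'village'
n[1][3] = 'village'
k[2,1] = 'attention'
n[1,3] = 'village'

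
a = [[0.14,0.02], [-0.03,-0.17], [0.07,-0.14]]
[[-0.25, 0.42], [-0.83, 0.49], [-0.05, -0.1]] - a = [[-0.39, 0.40], [-0.80, 0.66], [-0.12, 0.04]]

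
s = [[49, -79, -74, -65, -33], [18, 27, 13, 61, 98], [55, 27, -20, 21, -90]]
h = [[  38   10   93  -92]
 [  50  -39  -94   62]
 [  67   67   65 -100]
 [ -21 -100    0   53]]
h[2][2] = 65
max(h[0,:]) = 93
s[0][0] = 49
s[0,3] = -65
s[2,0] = 55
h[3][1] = -100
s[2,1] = 27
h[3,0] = -21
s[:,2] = [-74, 13, -20]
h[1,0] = 50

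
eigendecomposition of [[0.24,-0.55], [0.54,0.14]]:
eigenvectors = [[0.71+0.00j, 0.71-0.00j], [(0.06-0.7j), (0.06+0.7j)]]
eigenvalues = [(0.19+0.54j), (0.19-0.54j)]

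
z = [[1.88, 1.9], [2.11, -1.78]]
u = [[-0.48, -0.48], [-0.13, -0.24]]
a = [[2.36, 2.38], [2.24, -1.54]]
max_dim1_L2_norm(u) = 0.68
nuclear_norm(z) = 5.43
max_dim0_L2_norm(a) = 3.25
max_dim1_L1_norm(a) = 4.74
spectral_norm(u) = 0.73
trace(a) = 0.82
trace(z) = 0.10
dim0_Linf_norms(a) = [2.36, 2.38]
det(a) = -8.97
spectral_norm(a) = 3.44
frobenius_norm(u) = 0.73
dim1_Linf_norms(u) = [0.48, 0.24]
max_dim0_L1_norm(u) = 0.72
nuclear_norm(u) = 0.80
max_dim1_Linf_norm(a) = 2.38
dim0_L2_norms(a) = [3.25, 2.83]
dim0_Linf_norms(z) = [2.11, 1.9]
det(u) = 0.05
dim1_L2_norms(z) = [2.67, 2.76]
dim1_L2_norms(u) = [0.68, 0.27]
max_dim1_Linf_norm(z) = 2.11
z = u + a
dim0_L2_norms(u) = [0.5, 0.54]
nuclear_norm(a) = 6.05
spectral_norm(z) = 2.83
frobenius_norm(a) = 4.32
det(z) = -7.36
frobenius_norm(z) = 3.84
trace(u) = -0.72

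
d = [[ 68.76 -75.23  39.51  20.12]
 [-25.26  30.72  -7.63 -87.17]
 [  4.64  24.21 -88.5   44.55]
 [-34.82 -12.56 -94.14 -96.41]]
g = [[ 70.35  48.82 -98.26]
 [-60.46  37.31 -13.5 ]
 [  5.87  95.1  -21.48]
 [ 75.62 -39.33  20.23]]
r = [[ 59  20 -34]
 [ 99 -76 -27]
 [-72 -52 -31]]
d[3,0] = -34.82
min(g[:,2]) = -98.26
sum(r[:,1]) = -108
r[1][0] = 99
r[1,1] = -76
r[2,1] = -52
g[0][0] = 70.35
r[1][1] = -76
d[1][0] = -25.26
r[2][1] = -52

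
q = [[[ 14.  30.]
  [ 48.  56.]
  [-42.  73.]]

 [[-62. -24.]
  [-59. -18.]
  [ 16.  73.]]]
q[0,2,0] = -42.0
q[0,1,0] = 48.0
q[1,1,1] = -18.0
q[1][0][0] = -62.0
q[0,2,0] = -42.0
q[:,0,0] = [14.0, -62.0]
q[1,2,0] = 16.0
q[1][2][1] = 73.0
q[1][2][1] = 73.0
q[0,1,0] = 48.0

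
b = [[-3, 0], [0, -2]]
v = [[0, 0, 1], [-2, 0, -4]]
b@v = [[0, 0, -3], [4, 0, 8]]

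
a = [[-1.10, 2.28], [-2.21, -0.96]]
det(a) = 6.09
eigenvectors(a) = [[(0.71+0j), 0.71-0.00j],[0.02+0.70j, 0.02-0.70j]]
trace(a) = -2.06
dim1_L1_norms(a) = [3.38, 3.17]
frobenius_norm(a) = 3.49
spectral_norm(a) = 2.55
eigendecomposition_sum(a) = [[-0.55+1.11j, 1.14+0.52j], [-1.10-0.51j, (-0.48+1.14j)]] + [[-0.55-1.11j, 1.14-0.52j], [-1.10+0.51j, -0.48-1.14j]]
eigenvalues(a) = [(-1.03+2.24j), (-1.03-2.24j)]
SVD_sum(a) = [[-1.67, 1.73],  [-0.59, 0.61]] + [[0.57, 0.55], [-1.62, -1.57]]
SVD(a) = [[-0.94,-0.33], [-0.33,0.94]] @ diag([2.5482674399360525, 2.391742681511068]) @ [[0.7, -0.72], [-0.72, -0.7]]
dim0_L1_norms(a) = [3.31, 3.24]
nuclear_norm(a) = 4.94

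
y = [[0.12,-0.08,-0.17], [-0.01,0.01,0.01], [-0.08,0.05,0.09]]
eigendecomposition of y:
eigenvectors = [[0.85, -0.81, -0.4], [-0.06, -0.1, -0.9], [-0.52, -0.58, 0.15]]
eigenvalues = [0.23, -0.01, 0.0]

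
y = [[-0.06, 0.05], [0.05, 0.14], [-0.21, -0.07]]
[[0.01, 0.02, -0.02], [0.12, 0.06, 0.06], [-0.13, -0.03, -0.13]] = y @ [[0.41, -0.02, 0.53], [0.69, 0.46, 0.23]]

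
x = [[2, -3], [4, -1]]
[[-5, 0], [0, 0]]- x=[[-7, 3], [-4, 1]]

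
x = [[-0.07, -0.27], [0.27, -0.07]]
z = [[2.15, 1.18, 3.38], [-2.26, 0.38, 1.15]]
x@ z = [[0.46, -0.19, -0.55], [0.74, 0.29, 0.83]]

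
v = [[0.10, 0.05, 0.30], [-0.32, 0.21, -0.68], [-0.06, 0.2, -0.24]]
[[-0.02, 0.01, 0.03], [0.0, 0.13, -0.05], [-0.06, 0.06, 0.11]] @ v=[[-0.01, 0.01, -0.02], [-0.04, 0.02, -0.08], [-0.03, 0.03, -0.09]]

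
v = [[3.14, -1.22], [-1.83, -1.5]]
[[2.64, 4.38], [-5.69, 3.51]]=v @ [[1.57, 0.33], [1.88, -2.74]]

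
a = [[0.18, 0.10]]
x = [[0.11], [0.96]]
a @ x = [[0.12]]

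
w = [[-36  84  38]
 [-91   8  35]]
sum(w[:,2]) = 73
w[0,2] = 38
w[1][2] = 35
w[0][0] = -36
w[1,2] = 35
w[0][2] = 38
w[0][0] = -36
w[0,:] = [-36, 84, 38]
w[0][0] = -36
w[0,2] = 38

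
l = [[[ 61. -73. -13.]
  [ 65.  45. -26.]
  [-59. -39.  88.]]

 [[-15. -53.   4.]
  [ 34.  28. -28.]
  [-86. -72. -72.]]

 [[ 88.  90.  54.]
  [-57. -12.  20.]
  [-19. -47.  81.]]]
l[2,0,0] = 88.0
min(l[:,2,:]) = -86.0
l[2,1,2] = 20.0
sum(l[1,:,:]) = -260.0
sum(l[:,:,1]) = -133.0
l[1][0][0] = -15.0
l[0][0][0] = 61.0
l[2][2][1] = -47.0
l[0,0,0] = 61.0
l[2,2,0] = -19.0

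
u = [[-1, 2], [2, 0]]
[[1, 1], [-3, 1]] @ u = [[1, 2], [5, -6]]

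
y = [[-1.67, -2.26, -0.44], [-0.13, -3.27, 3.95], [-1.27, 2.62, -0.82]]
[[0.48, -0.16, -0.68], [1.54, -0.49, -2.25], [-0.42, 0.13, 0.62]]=y @[[-0.15, 0.05, 0.21], [-0.15, 0.05, 0.22], [0.26, -0.08, -0.38]]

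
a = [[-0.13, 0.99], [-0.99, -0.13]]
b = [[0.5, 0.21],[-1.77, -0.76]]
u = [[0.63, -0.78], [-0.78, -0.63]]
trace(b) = -0.26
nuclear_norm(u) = 2.01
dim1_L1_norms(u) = [1.41, 1.41]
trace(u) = 0.00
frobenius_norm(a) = 1.41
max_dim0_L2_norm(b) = 1.84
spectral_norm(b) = 2.00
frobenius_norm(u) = 1.42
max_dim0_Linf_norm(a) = 0.99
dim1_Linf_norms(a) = [0.99, 0.99]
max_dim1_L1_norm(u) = 1.41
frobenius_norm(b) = 2.00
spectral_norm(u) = 1.00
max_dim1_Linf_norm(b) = 1.77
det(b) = -0.01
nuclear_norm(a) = 2.00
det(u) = -1.01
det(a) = 1.00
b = u + a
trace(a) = -0.26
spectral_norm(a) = 1.00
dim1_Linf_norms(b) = [0.5, 1.77]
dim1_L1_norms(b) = [0.71, 2.53]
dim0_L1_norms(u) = [1.41, 1.41]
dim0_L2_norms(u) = [1.0, 1.0]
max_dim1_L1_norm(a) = 1.12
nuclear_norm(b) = 2.01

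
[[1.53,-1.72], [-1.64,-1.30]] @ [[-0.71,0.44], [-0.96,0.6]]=[[0.56,-0.36], [2.41,-1.5]]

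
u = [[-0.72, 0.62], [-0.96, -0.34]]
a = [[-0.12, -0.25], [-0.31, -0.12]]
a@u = [[0.33, 0.01],[0.34, -0.15]]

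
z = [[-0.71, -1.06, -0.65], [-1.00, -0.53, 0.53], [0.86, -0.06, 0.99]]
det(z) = -1.518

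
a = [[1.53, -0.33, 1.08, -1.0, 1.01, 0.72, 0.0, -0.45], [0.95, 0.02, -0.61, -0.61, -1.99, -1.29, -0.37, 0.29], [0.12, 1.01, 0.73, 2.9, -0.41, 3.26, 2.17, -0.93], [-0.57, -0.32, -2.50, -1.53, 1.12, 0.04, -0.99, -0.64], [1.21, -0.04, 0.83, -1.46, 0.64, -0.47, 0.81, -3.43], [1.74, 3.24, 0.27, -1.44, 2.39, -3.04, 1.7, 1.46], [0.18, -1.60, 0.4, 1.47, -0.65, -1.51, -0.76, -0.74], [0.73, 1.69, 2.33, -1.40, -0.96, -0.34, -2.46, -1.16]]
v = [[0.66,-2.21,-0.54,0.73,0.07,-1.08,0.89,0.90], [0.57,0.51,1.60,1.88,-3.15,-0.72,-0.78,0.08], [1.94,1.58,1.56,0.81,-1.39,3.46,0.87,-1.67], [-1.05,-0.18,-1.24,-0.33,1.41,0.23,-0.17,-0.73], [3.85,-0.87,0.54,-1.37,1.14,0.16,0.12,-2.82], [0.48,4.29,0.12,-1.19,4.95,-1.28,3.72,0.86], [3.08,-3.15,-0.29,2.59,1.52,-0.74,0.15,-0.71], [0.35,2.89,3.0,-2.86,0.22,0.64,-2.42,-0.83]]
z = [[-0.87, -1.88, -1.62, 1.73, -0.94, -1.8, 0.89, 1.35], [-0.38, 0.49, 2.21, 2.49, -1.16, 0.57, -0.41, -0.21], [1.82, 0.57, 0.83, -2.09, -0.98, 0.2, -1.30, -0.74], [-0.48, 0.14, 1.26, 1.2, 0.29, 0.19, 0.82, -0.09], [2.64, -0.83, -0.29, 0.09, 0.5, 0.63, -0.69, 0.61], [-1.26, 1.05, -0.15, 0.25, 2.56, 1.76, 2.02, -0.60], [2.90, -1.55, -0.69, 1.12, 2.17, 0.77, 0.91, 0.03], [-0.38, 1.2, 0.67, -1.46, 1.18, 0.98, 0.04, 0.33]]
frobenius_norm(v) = 14.45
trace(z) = 5.15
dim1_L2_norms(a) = [2.52, 2.74, 5.13, 3.42, 4.16, 5.97, 2.96, 4.38]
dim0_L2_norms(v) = [5.5, 6.72, 4.03, 4.8, 6.48, 4.04, 4.68, 3.74]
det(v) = -3712.42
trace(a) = -3.57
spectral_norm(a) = 6.70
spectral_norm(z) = 5.31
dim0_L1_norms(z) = [10.73, 7.71, 7.72, 10.43, 9.78, 6.9, 7.08, 3.96]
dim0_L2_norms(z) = [4.64, 3.12, 3.29, 4.3, 4.02, 2.95, 2.95, 1.81]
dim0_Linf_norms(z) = [2.9, 1.88, 2.21, 2.49, 2.56, 1.8, 2.02, 1.35]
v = a + z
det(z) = -0.45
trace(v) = 1.58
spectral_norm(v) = 8.51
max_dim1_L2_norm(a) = 5.97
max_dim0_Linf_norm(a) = 3.43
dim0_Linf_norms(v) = [3.85, 4.29, 3.0, 2.86, 4.95, 3.46, 3.72, 2.82]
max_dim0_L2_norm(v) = 6.72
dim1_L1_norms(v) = [7.08, 9.29, 13.28, 5.34, 10.87, 16.89, 12.23, 13.21]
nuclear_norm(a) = 29.18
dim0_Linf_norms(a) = [1.74, 3.24, 2.5, 2.9, 2.39, 3.26, 2.46, 3.43]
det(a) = 9329.37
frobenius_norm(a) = 11.52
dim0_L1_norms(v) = [11.98, 15.68, 8.89, 11.76, 13.85, 8.31, 9.12, 8.6]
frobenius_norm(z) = 9.87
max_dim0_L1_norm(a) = 11.81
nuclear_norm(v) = 33.92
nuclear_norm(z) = 21.88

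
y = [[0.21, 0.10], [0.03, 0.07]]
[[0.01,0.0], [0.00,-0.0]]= y@[[0.04, 0.02], [-0.01, -0.01]]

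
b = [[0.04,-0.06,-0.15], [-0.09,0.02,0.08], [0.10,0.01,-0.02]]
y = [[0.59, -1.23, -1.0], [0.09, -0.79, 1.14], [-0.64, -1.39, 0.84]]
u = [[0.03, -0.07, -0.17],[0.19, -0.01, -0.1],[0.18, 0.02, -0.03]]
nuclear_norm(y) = 4.44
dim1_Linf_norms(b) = [0.15, 0.09, 0.1]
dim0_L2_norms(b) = [0.14, 0.06, 0.17]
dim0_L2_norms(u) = [0.26, 0.07, 0.2]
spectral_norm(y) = 2.15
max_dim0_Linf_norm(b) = 0.15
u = y @ b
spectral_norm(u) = 0.30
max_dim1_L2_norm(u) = 0.21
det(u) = -0.00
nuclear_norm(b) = 0.31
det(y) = 2.16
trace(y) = 0.64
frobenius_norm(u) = 0.34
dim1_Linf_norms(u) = [0.17, 0.19, 0.18]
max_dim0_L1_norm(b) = 0.25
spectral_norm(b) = 0.21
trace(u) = -0.01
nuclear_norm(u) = 0.46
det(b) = 0.00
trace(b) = 0.04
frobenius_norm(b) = 0.23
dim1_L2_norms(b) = [0.17, 0.12, 0.1]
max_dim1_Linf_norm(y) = 1.39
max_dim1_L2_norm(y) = 1.75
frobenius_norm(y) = 2.80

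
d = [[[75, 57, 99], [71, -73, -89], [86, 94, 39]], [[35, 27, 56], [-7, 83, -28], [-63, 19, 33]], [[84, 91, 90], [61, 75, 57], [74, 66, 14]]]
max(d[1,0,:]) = 56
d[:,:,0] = [[75, 71, 86], [35, -7, -63], [84, 61, 74]]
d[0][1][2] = -89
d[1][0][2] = 56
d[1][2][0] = -63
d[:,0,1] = [57, 27, 91]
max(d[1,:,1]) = 83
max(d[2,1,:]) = 75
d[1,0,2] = 56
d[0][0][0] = 75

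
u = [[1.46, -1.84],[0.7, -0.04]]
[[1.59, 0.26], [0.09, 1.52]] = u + [[0.13,2.10], [-0.61,1.56]]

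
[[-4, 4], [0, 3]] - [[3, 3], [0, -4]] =[[-7, 1], [0, 7]]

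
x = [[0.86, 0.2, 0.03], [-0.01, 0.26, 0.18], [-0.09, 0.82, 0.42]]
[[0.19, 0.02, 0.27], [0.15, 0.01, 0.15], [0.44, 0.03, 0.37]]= x@[[0.11, 0.02, 0.25],  [0.45, 0.02, 0.19],  [0.19, 0.04, 0.56]]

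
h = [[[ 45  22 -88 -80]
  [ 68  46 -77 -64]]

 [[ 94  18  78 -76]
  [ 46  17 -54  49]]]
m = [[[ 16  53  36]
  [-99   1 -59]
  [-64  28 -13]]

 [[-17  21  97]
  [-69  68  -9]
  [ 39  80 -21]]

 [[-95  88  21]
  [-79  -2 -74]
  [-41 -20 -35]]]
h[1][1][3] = 49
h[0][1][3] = -64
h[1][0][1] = 18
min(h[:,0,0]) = 45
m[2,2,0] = -41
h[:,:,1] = [[22, 46], [18, 17]]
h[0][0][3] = -80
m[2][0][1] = 88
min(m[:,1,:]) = -99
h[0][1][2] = -77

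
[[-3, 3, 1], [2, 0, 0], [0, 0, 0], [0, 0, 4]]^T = [[-3, 2, 0, 0], [3, 0, 0, 0], [1, 0, 0, 4]]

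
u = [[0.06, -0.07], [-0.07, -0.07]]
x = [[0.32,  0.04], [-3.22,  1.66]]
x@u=[[0.02, -0.03], [-0.31, 0.11]]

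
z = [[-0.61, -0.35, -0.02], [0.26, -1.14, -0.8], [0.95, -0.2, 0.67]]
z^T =[[-0.61, 0.26, 0.95], [-0.35, -1.14, -0.20], [-0.02, -0.80, 0.67]]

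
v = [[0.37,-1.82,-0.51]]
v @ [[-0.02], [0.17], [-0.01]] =[[-0.31]]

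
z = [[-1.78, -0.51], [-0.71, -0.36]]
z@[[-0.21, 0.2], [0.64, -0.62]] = [[0.05,-0.04],[-0.08,0.08]]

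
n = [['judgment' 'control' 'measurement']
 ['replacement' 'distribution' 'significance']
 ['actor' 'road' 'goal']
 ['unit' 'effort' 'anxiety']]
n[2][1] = 'road'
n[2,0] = 'actor'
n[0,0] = 'judgment'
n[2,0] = 'actor'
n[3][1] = 'effort'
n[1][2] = 'significance'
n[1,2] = 'significance'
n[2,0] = 'actor'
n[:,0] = ['judgment', 'replacement', 'actor', 'unit']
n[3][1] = 'effort'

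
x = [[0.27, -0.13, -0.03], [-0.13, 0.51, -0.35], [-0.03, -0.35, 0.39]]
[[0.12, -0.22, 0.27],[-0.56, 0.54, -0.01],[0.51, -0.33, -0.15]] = x @[[0.56, -0.35, 1.06], [-0.07, 0.94, 0.13], [1.29, -0.04, -0.19]]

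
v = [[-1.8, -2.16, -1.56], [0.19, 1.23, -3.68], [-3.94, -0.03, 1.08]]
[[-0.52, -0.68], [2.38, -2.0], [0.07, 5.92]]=v @ [[-0.14,  -1.30], [0.67,  0.85], [-0.43,  0.76]]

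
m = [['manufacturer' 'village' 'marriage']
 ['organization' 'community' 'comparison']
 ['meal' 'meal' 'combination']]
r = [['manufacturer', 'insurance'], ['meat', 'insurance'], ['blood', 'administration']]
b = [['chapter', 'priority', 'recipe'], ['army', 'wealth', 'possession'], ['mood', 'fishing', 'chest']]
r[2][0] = 'blood'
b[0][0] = 'chapter'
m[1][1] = 'community'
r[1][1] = 'insurance'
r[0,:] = ['manufacturer', 'insurance']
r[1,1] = 'insurance'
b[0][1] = 'priority'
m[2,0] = 'meal'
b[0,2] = 'recipe'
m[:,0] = ['manufacturer', 'organization', 'meal']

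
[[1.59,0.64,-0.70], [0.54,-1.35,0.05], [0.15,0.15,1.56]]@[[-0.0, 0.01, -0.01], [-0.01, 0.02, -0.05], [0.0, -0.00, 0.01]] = [[-0.01,0.03,-0.05], [0.01,-0.02,0.06], [-0.0,0.00,0.01]]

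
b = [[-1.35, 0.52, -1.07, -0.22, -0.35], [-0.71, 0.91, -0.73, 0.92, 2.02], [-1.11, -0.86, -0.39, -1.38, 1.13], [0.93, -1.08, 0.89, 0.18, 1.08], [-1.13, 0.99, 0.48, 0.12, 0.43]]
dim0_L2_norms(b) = [2.39, 2.0, 1.69, 1.69, 2.61]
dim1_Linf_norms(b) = [1.35, 2.02, 1.38, 1.08, 1.13]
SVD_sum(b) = [[-0.97, 0.55, -0.53, 0.01, 0.64],[-1.44, 0.82, -0.78, 0.01, 0.95],[-0.76, 0.43, -0.41, 0.01, 0.5],[0.64, -0.37, 0.35, -0.01, -0.42],[-0.84, 0.48, -0.45, 0.01, 0.55]] + [[-0.26, 0.39, -0.26, -0.08, -0.94],[0.27, -0.41, 0.27, 0.08, 1.0],[0.20, -0.3, 0.20, 0.06, 0.73],[0.42, -0.64, 0.42, 0.12, 1.54],[-0.03, 0.05, -0.03, -0.01, -0.11]] + [[-0.13, -0.24, -0.05, -0.32, -0.02], [0.30, 0.58, 0.13, 0.77, 0.06], [-0.55, -1.04, -0.23, -1.40, -0.10], [-0.01, -0.01, -0.00, -0.02, -0.0], [0.12, 0.23, 0.05, 0.3, 0.02]] + [[0.1, -0.07, -0.25, 0.05, 0.01], [0.14, -0.1, -0.35, 0.07, 0.01], [-0.03, 0.02, 0.06, -0.01, -0.0], [-0.04, 0.03, 0.11, -0.02, -0.00], [-0.37, 0.25, 0.91, -0.19, -0.03]] + [[-0.09, -0.11, 0.02, 0.12, -0.03], [0.02, 0.02, -0.00, -0.02, 0.01], [0.03, 0.03, -0.01, -0.04, 0.01], [-0.08, -0.1, 0.02, 0.10, -0.03], [-0.01, -0.01, 0.00, 0.01, -0.0]]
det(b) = 5.18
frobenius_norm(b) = 4.71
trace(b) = -0.22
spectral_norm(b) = 3.11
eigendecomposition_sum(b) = [[-0.14-0.00j,0.09+0.00j,0.09+0.00j,0.01-0.00j,(0.25-0j)],[-1.17-0.00j,0.77+0.00j,0.79+0.00j,(0.07-0j),2.10-0.00j],[0.02+0.00j,(-0.01-0j),(-0.01+0j),-0.00+0.00j,-0.03+0.00j],[(0.25+0j),-0.16-0.00j,-0.17+0.00j,(-0.02+0j),-0.44+0.00j],[(-0.69-0j),(0.45+0j),(0.47+0j),(0.04-0j),1.23-0.00j]] + [[0.26-0.23j, 0.15+0.06j, -0.29+0.01j, (0.24-0.41j), (-0.23-0.19j)], [0.55-0.25j, 0.22+0.17j, -0.49-0.13j, (0.62-0.55j), -0.28-0.45j], [(-0.36-0.02j), (-0.07-0.15j), 0.22+0.21j, -0.48+0.12j, (0.03+0.31j)], [(-0.25+0.55j), -0.28+0.02j, (0.45-0.22j), -0.10+0.82j, (0.51+0.15j)], [0.09-0.05j, (0.04+0.03j), (-0.08-0.01j), (0.09-0.1j), -0.05-0.07j]] + [[(0.26+0.23j), (0.15-0.06j), (-0.29-0.01j), 0.24+0.41j, (-0.23+0.19j)], [0.55+0.25j, (0.22-0.17j), -0.49+0.13j, (0.62+0.55j), -0.28+0.45j], [-0.36+0.02j, (-0.07+0.15j), (0.22-0.21j), (-0.48-0.12j), (0.03-0.31j)], [-0.25-0.55j, -0.28-0.02j, 0.45+0.22j, (-0.1-0.82j), (0.51-0.15j)], [(0.09+0.05j), 0.04-0.03j, -0.08+0.01j, (0.09+0.1j), -0.05+0.07j]] + [[(-0.86+0.66j),(0.06-1.07j),-0.29-0.72j,(-0.35-0.09j),-0.07+1.64j], [-0.32+0.48j,-0.15-0.55j,-0.27-0.32j,-0.19+0.02j,0.25+0.84j], [-0.20+0.65j,(-0.35-0.57j),-0.41-0.27j,(-0.21+0.08j),0.56+0.87j], [0.59-0.27j,-0.18+0.62j,(0.07+0.46j),0.19+0.10j,0.25-0.95j], [(-0.31-0.04j),(0.23-0.2j),(0.09-0.2j),-0.05-0.09j,(-0.35+0.31j)]] + [[-0.86-0.66j, 0.06+1.07j, (-0.29+0.72j), -0.35+0.09j, -0.07-1.64j], [-0.32-0.48j, -0.15+0.55j, -0.27+0.32j, (-0.19-0.02j), 0.25-0.84j], [(-0.2-0.65j), (-0.35+0.57j), (-0.41+0.27j), (-0.21-0.08j), (0.56-0.87j)], [(0.59+0.27j), -0.18-0.62j, (0.07-0.46j), (0.19-0.1j), (0.25+0.95j)], [(-0.31+0.04j), (0.23+0.2j), 0.09+0.20j, (-0.05+0.09j), -0.35-0.31j]]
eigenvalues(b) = [(1.83+0j), (0.55+0.9j), (0.55-0.9j), (-1.58+0.25j), (-1.58-0.25j)]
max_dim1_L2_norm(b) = 2.61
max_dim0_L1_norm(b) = 5.23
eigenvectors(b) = [[(-0.1+0j), (-0.33+0.11j), (-0.33-0.11j), -0.69+0.00j, -0.69-0.00j], [-0.84+0.00j, -0.61+0.00j, -0.61-0.00j, (-0.35+0.12j), (-0.35-0.12j)], [0.01+0.00j, 0.32+0.17j, 0.32-0.17j, -0.35+0.25j, -0.35-0.25j], [0.18+0.00j, (0.45-0.4j), 0.45+0.40j, 0.40+0.09j, 0.40-0.09j], [(-0.5+0j), (-0.1+0.01j), -0.10-0.01j, -0.14-0.14j, (-0.14+0.14j)]]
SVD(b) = [[-0.45, 0.43, 0.2, -0.25, -0.72],[-0.66, -0.46, -0.47, -0.34, 0.13],[-0.35, -0.33, 0.84, 0.06, 0.23],[0.3, -0.70, 0.01, 0.11, -0.64],[-0.39, 0.05, -0.18, 0.90, -0.09]] @ diag([3.112209950140392, 2.5174363587375272, 2.1899466495082387, 1.1518092997737641, 0.2621686770302536]) @ [[0.70, -0.4, 0.38, -0.01, -0.46],[-0.24, 0.36, -0.24, -0.07, -0.87],[-0.30, -0.57, -0.13, -0.76, -0.06],[-0.36, 0.25, 0.88, -0.19, -0.03],[0.49, 0.58, -0.09, -0.62, 0.18]]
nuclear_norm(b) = 9.23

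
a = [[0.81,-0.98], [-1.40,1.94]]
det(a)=0.199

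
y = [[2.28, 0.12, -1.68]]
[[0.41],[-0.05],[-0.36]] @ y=[[0.93, 0.05, -0.69],[-0.11, -0.01, 0.08],[-0.82, -0.04, 0.60]]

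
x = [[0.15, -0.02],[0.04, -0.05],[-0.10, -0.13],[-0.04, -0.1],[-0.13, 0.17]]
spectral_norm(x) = 0.26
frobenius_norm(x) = 0.33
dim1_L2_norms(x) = [0.15, 0.06, 0.16, 0.11, 0.21]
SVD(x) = [[-0.41, 0.51], [-0.25, 0.01], [-0.17, -0.74], [-0.22, -0.43], [0.83, -0.01]] @ diag([0.2572945275807564, 0.2123664900048862]) @ [[-0.60, 0.8],[0.80, 0.6]]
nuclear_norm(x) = 0.47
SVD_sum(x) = [[0.06, -0.08],[0.04, -0.05],[0.03, -0.04],[0.03, -0.05],[-0.13, 0.17]] + [[0.09, 0.06], [0.00, 0.0], [-0.13, -0.09], [-0.07, -0.05], [-0.0, -0.00]]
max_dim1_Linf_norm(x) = 0.17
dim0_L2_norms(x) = [0.23, 0.24]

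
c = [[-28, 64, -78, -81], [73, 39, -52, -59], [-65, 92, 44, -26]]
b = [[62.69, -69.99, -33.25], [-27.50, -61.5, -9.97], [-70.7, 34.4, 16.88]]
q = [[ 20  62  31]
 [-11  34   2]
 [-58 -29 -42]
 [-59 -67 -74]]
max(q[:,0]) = 20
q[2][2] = -42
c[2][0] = -65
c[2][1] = 92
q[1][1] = 34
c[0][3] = -81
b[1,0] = -27.5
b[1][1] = -61.5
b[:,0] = [62.69, -27.5, -70.7]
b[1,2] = -9.97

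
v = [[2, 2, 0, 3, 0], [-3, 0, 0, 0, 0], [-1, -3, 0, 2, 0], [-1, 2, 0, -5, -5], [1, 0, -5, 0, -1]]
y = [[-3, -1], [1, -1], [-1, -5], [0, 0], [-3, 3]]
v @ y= [[-4, -4], [9, 3], [0, 4], [20, -16], [5, 21]]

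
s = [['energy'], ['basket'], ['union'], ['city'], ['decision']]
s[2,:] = ['union']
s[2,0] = 'union'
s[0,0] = 'energy'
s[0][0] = 'energy'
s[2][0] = 'union'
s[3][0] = 'city'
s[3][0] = 'city'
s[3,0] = 'city'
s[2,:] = ['union']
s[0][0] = 'energy'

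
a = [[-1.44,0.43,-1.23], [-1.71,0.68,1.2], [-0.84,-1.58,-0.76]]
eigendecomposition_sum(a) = [[(-1.48-0j),(-0.29+0j),(-0.95+0j)], [-0.37-0.00j,-0.07+0.00j,-0.24+0.00j], [-1.18-0.00j,-0.23+0.00j,-0.76+0.00j]] + [[0.02+0.32j, (0.36-0.2j), (-0.14-0.33j)],[-0.67+0.01j, 0.38+0.78j, (0.72-0.26j)],[(0.17-0.5j), -0.67+0.07j, (-0+0.6j)]] + [[0.02-0.32j, 0.36+0.20j, (-0.14+0.33j)], [-0.67-0.01j, 0.38-0.78j, 0.72+0.26j], [(0.17+0.5j), -0.67-0.07j, -0.00-0.60j]]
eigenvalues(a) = [(-2.31+0j), (0.4+1.69j), (0.4-1.69j)]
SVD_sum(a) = [[-1.55, 0.20, -0.11], [-1.68, 0.22, -0.12], [-0.67, 0.09, -0.05]] + [[-0.02, -0.45, -0.52], [0.04, 0.85, 0.98], [-0.05, -1.07, -1.23]] + [[0.13,0.68,-0.6], [-0.08,-0.39,0.34], [-0.12,-0.60,0.52]]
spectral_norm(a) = 2.41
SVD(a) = [[-0.65, 0.32, -0.69], [-0.7, -0.59, 0.4], [-0.28, 0.74, 0.61]] @ diag([2.4059895519718033, 2.1992050639523826, 1.3237112081147908]) @ [[0.99, -0.13, 0.07], [-0.03, -0.65, -0.75], [-0.14, -0.74, 0.65]]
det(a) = -7.00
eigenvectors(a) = [[(-0.77+0j), -0.02-0.35j, -0.02+0.35j], [-0.19+0.00j, (0.74+0j), 0.74-0.00j], [-0.61+0.00j, -0.20+0.54j, -0.20-0.54j]]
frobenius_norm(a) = 3.52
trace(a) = -1.52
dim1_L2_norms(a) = [1.94, 2.2, 1.94]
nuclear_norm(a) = 5.93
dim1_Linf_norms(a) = [1.44, 1.71, 1.58]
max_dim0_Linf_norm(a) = 1.71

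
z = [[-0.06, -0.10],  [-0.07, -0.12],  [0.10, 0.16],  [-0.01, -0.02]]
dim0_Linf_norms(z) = [0.1, 0.16]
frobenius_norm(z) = 0.26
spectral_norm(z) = 0.26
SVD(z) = [[-0.44, -0.16], [-0.53, -0.62], [0.72, -0.61], [-0.08, -0.46]] @ diag([0.2626487088753484, 0.003956731746336274]) @ [[0.52, 0.85], [-0.85, 0.52]]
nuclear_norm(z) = 0.27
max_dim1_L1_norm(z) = 0.26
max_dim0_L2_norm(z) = 0.22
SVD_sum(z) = [[-0.06, -0.10], [-0.07, -0.12], [0.1, 0.16], [-0.01, -0.02]] + [[0.00, -0.0],[0.0, -0.0],[0.00, -0.00],[0.0, -0.00]]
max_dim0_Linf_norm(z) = 0.16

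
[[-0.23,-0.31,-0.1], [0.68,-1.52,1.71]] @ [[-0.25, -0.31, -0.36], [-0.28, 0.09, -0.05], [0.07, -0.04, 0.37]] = [[0.14, 0.05, 0.06], [0.38, -0.42, 0.46]]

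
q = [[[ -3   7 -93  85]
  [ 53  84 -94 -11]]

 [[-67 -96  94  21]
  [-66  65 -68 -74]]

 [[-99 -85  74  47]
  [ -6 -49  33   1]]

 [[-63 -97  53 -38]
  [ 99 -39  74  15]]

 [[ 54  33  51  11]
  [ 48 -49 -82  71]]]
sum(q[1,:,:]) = -191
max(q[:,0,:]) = 94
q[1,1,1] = 65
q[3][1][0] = 99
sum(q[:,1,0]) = 128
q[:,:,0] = [[-3, 53], [-67, -66], [-99, -6], [-63, 99], [54, 48]]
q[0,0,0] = -3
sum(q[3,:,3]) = -23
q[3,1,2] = 74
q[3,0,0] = -63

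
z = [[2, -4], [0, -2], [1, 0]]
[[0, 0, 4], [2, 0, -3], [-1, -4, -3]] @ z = [[4, 0], [1, -8], [-5, 12]]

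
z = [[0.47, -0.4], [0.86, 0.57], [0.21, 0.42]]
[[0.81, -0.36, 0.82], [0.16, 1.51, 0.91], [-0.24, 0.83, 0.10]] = z @ [[0.86, 0.65, 1.36], [-1.01, 1.66, -0.45]]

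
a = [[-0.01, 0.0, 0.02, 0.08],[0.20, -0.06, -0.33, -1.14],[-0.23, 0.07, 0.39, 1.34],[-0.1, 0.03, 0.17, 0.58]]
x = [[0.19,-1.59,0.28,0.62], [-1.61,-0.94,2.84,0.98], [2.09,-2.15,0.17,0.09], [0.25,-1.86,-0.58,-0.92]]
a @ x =[[0.06, -0.18, -0.05, -0.08], [-0.84, 2.57, 0.49, 1.08], [0.99, -3.03, -0.58, -1.27], [0.43, -1.31, -0.25, -0.55]]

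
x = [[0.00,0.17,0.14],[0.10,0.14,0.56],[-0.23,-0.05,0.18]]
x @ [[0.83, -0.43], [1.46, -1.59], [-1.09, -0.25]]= [[0.1, -0.31], [-0.32, -0.41], [-0.46, 0.13]]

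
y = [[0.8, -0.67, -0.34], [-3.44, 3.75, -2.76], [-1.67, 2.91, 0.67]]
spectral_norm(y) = 6.46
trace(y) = 5.22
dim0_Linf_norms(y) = [3.44, 3.75, 2.76]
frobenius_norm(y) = 6.81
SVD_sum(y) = [[0.52, -0.63, 0.28], [-3.44, 4.16, -1.84], [-1.76, 2.12, -0.94]] + [[0.0, -0.24, -0.53], [0.0, -0.41, -0.92], [-0.0, 0.72, 1.64]] + [[0.28, 0.19, -0.09], [-0.00, -0.0, 0.0], [0.09, 0.06, -0.03]]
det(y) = 5.08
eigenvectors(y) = [[0.77+0.00j, 0.24-0.06j, 0.24+0.06j], [0.45+0.00j, (-0.3-0.5j), (-0.3+0.5j)], [(-0.45+0j), (-0.77+0j), -0.77-0.00j]]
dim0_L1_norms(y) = [5.91, 7.33, 3.77]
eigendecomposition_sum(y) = [[(0.83+0j), (-0.09+0j), (0.29-0j)], [(0.49+0j), (-0.06+0j), 0.17-0.00j], [-0.48+0.00j, (0.05+0j), -0.17+0.00j]] + [[(-0.01-0.87j), (-0.29+0.75j), (-0.32-0.75j)], [-1.96+0.65j, 1.90+0.12j, -1.47+1.24j], [-0.60+2.68j, (1.43-2.09j), (0.42+2.52j)]] + [[-0.01+0.87j,-0.29-0.75j,-0.32+0.75j], [-1.96-0.65j,1.90-0.12j,-1.47-1.24j], [(-0.6-2.68j),(1.43+2.09j),0.42-2.52j]]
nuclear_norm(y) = 8.96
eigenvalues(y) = [(0.6+0j), (2.31+1.76j), (2.31-1.76j)]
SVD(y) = [[-0.13, 0.27, -0.95], [0.88, 0.47, 0.01], [0.45, -0.84, -0.3]] @ diag([6.460016413996699, 2.134649803152028, 0.36818222227077024]) @ [[-0.6,0.73,-0.32],[0.00,-0.4,-0.91],[-0.8,-0.55,0.24]]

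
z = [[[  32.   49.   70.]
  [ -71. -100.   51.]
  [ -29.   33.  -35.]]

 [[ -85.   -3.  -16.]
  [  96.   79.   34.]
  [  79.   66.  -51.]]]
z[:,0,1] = [49.0, -3.0]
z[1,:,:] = [[-85.0, -3.0, -16.0], [96.0, 79.0, 34.0], [79.0, 66.0, -51.0]]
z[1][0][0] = -85.0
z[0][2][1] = 33.0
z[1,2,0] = 79.0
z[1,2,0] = 79.0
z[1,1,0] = 96.0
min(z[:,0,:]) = -85.0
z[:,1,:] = [[-71.0, -100.0, 51.0], [96.0, 79.0, 34.0]]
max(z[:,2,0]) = 79.0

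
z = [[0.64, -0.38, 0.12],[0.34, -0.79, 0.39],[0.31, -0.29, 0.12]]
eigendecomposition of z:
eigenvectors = [[-0.86,  0.12,  -0.26], [-0.33,  0.48,  -0.93], [-0.4,  0.87,  -0.27]]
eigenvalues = [0.55, 0.0, -0.58]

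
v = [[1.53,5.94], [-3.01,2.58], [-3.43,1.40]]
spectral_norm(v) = 6.67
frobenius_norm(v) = 8.19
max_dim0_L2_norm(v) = 6.63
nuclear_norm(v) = 11.42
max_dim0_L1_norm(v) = 9.92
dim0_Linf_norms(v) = [3.43, 5.94]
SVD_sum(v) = [[-0.91, 5.54], [-0.49, 2.99], [-0.31, 1.91]] + [[2.44, 0.4], [-2.52, -0.41], [-3.12, -0.51]]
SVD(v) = [[-0.84, 0.52], [-0.45, -0.54], [-0.29, -0.66]] @ diag([6.668460606331511, 4.75368626876078]) @ [[0.16, -0.99], [0.99, 0.16]]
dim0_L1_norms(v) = [7.97, 9.92]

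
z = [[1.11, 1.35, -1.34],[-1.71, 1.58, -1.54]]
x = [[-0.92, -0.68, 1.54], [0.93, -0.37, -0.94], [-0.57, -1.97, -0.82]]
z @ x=[[1.00,1.39,1.54], [3.92,3.61,-2.86]]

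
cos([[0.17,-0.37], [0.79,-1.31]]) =[[1.12, -0.19],[0.41, 0.35]]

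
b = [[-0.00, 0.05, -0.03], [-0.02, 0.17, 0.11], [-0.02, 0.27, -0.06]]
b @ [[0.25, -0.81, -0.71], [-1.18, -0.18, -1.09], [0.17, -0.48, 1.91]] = [[-0.06,0.01,-0.11], [-0.19,-0.07,0.04], [-0.33,-0.0,-0.39]]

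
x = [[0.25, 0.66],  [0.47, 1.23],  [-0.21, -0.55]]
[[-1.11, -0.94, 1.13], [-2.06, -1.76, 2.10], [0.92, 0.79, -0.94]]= x @ [[-0.04, -4.09, -0.04], [-1.66, 0.13, 1.72]]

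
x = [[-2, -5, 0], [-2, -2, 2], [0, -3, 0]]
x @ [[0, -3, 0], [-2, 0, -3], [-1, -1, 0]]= [[10, 6, 15], [2, 4, 6], [6, 0, 9]]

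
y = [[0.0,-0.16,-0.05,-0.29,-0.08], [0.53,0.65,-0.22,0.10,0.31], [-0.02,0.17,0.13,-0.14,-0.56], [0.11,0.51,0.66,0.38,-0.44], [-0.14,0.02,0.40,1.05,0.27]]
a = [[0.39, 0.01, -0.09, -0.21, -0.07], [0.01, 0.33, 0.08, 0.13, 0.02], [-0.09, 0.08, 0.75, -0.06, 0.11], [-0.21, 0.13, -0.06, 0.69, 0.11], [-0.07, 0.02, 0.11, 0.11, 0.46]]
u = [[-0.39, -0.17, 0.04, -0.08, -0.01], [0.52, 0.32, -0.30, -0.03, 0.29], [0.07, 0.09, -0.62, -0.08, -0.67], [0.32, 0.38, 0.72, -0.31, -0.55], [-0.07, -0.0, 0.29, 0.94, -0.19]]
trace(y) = 1.43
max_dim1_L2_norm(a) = 0.77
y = u + a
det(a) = 0.02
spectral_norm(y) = 1.37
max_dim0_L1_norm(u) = 1.97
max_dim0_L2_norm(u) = 1.04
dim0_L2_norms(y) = [0.56, 0.86, 0.81, 1.17, 0.83]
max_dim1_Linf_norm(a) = 0.75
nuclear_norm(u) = 3.92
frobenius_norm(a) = 1.31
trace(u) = -1.19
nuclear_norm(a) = 2.62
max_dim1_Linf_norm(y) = 1.05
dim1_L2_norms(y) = [0.34, 0.93, 0.62, 1.02, 1.16]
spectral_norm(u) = 1.09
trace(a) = 2.62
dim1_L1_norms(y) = [0.58, 1.81, 1.02, 2.1, 1.88]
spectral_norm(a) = 0.88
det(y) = -0.01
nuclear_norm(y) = 3.52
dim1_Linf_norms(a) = [0.39, 0.33, 0.75, 0.69, 0.46]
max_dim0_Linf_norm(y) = 1.05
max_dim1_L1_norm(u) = 2.28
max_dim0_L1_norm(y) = 1.96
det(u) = 0.06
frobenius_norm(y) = 1.94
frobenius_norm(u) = 1.94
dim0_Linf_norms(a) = [0.39, 0.33, 0.75, 0.69, 0.46]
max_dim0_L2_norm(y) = 1.17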